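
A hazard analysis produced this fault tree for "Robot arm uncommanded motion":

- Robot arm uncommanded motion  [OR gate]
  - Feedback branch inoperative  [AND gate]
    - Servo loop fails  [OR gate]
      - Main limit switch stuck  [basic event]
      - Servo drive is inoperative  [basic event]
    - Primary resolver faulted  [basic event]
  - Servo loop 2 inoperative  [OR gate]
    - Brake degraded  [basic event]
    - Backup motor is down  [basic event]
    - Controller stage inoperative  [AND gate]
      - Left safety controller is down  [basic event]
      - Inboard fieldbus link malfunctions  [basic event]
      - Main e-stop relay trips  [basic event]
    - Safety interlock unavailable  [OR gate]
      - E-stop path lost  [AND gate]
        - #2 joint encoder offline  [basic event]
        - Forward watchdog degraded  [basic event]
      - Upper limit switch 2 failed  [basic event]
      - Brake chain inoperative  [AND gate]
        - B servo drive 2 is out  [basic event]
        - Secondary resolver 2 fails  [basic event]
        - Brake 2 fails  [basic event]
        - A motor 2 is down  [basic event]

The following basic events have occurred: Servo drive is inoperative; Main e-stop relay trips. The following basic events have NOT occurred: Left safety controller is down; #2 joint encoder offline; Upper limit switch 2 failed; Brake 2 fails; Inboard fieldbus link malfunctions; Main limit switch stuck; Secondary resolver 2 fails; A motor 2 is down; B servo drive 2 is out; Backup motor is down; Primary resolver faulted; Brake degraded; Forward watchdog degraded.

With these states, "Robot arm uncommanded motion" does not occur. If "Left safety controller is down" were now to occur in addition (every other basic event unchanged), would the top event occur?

Counterfactual: set "Left safety controller is down" to occurred.
Servo loop fails [OR]: Main limit switch stuck=not, Servo drive is inoperative=occurs → at least one input occurs → occurs.
Feedback branch inoperative [AND]: Servo loop fails=occurs, Primary resolver faulted=not → not all inputs occur → does not occur.
Controller stage inoperative [AND]: Left safety controller is down=occurs, Inboard fieldbus link malfunctions=not, Main e-stop relay trips=occurs → not all inputs occur → does not occur.
E-stop path lost [AND]: #2 joint encoder offline=not, Forward watchdog degraded=not → not all inputs occur → does not occur.
Brake chain inoperative [AND]: B servo drive 2 is out=not, Secondary resolver 2 fails=not, Brake 2 fails=not, A motor 2 is down=not → not all inputs occur → does not occur.
Safety interlock unavailable [OR]: E-stop path lost=not, Upper limit switch 2 failed=not, Brake chain inoperative=not → no input occurs → does not occur.
Servo loop 2 inoperative [OR]: Brake degraded=not, Backup motor is down=not, Controller stage inoperative=not, Safety interlock unavailable=not → no input occurs → does not occur.
Robot arm uncommanded motion [OR]: Feedback branch inoperative=not, Servo loop 2 inoperative=not → no input occurs → does not occur.

No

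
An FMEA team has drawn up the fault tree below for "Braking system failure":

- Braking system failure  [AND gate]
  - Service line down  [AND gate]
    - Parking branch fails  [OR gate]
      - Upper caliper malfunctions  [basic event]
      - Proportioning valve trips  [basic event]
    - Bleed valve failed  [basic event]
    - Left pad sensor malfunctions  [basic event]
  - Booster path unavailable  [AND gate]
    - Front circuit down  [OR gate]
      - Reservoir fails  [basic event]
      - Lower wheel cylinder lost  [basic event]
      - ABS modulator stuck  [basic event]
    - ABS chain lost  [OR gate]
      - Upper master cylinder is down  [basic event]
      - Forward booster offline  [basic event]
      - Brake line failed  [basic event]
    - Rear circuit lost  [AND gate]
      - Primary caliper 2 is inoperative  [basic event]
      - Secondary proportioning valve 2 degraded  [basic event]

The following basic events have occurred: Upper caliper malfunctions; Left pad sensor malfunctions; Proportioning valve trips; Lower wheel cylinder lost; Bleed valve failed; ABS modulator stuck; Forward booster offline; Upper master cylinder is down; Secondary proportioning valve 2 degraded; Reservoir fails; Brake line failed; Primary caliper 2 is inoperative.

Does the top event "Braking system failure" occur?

Yes

Parking branch fails [OR]: Upper caliper malfunctions=occurs, Proportioning valve trips=occurs → at least one input occurs → occurs.
Service line down [AND]: Parking branch fails=occurs, Bleed valve failed=occurs, Left pad sensor malfunctions=occurs → all inputs occur → occurs.
Front circuit down [OR]: Reservoir fails=occurs, Lower wheel cylinder lost=occurs, ABS modulator stuck=occurs → at least one input occurs → occurs.
ABS chain lost [OR]: Upper master cylinder is down=occurs, Forward booster offline=occurs, Brake line failed=occurs → at least one input occurs → occurs.
Rear circuit lost [AND]: Primary caliper 2 is inoperative=occurs, Secondary proportioning valve 2 degraded=occurs → all inputs occur → occurs.
Booster path unavailable [AND]: Front circuit down=occurs, ABS chain lost=occurs, Rear circuit lost=occurs → all inputs occur → occurs.
Braking system failure [AND]: Service line down=occurs, Booster path unavailable=occurs → all inputs occur → occurs.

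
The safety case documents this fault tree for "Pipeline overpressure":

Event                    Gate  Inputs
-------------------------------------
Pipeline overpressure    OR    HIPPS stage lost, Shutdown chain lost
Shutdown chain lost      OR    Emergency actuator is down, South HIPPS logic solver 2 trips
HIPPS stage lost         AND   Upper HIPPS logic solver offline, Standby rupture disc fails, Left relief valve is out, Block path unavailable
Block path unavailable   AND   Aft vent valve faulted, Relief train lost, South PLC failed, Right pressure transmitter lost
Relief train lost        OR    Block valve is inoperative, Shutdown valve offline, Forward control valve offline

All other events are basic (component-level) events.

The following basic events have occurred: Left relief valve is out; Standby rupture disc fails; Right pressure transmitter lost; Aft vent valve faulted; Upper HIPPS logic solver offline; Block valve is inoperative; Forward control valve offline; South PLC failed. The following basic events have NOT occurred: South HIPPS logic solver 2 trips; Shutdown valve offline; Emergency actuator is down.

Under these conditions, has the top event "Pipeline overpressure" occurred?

Yes

Relief train lost [OR]: Block valve is inoperative=occurs, Shutdown valve offline=not, Forward control valve offline=occurs → at least one input occurs → occurs.
Block path unavailable [AND]: Aft vent valve faulted=occurs, Relief train lost=occurs, South PLC failed=occurs, Right pressure transmitter lost=occurs → all inputs occur → occurs.
HIPPS stage lost [AND]: Upper HIPPS logic solver offline=occurs, Standby rupture disc fails=occurs, Left relief valve is out=occurs, Block path unavailable=occurs → all inputs occur → occurs.
Shutdown chain lost [OR]: Emergency actuator is down=not, South HIPPS logic solver 2 trips=not → no input occurs → does not occur.
Pipeline overpressure [OR]: HIPPS stage lost=occurs, Shutdown chain lost=not → at least one input occurs → occurs.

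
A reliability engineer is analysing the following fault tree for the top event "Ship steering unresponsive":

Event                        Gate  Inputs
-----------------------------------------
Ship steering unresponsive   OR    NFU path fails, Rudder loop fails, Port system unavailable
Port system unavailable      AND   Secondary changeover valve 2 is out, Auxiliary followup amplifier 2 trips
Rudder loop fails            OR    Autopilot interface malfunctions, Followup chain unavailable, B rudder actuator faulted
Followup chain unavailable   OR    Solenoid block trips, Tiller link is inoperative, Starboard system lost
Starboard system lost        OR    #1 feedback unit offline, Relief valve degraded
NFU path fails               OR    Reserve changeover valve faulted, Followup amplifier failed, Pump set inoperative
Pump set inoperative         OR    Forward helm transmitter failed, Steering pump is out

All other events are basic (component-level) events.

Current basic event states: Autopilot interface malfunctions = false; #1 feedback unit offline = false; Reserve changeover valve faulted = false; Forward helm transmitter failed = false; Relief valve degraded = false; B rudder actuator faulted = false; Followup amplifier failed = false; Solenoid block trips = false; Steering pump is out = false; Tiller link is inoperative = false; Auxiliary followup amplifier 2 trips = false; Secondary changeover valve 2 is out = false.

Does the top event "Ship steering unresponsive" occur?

No

Pump set inoperative [OR]: Forward helm transmitter failed=not, Steering pump is out=not → no input occurs → does not occur.
NFU path fails [OR]: Reserve changeover valve faulted=not, Followup amplifier failed=not, Pump set inoperative=not → no input occurs → does not occur.
Starboard system lost [OR]: #1 feedback unit offline=not, Relief valve degraded=not → no input occurs → does not occur.
Followup chain unavailable [OR]: Solenoid block trips=not, Tiller link is inoperative=not, Starboard system lost=not → no input occurs → does not occur.
Rudder loop fails [OR]: Autopilot interface malfunctions=not, Followup chain unavailable=not, B rudder actuator faulted=not → no input occurs → does not occur.
Port system unavailable [AND]: Secondary changeover valve 2 is out=not, Auxiliary followup amplifier 2 trips=not → not all inputs occur → does not occur.
Ship steering unresponsive [OR]: NFU path fails=not, Rudder loop fails=not, Port system unavailable=not → no input occurs → does not occur.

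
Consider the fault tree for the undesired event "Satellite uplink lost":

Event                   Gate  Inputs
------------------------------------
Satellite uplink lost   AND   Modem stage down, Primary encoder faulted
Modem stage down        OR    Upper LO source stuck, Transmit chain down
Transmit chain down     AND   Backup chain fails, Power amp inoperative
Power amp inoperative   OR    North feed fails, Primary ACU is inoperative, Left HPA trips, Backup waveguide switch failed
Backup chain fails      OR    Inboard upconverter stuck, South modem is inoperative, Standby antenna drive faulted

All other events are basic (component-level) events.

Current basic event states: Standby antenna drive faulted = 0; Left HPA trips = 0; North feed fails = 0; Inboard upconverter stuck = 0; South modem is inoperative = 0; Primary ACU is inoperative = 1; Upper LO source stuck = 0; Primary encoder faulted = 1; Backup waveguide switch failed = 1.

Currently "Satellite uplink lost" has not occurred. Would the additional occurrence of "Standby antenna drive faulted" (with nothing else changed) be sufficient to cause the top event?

Yes

Counterfactual: set "Standby antenna drive faulted" to occurred.
Backup chain fails [OR]: Inboard upconverter stuck=not, South modem is inoperative=not, Standby antenna drive faulted=occurs → at least one input occurs → occurs.
Power amp inoperative [OR]: North feed fails=not, Primary ACU is inoperative=occurs, Left HPA trips=not, Backup waveguide switch failed=occurs → at least one input occurs → occurs.
Transmit chain down [AND]: Backup chain fails=occurs, Power amp inoperative=occurs → all inputs occur → occurs.
Modem stage down [OR]: Upper LO source stuck=not, Transmit chain down=occurs → at least one input occurs → occurs.
Satellite uplink lost [AND]: Modem stage down=occurs, Primary encoder faulted=occurs → all inputs occur → occurs.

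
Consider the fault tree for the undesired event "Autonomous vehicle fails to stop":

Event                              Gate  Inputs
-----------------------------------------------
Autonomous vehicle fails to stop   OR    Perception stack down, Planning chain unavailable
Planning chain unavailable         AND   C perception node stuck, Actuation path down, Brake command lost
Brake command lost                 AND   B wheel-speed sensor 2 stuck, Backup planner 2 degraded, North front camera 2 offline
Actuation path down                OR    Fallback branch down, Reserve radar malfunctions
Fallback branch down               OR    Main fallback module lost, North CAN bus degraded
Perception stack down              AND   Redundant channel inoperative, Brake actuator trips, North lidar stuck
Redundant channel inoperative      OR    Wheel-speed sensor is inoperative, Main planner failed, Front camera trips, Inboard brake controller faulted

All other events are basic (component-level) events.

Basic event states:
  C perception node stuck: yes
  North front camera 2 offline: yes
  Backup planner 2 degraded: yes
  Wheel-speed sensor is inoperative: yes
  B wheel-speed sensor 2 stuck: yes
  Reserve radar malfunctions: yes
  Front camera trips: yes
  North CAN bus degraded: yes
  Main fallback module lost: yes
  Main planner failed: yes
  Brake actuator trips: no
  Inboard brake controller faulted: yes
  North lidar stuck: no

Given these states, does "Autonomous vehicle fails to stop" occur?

Yes

Redundant channel inoperative [OR]: Wheel-speed sensor is inoperative=occurs, Main planner failed=occurs, Front camera trips=occurs, Inboard brake controller faulted=occurs → at least one input occurs → occurs.
Perception stack down [AND]: Redundant channel inoperative=occurs, Brake actuator trips=not, North lidar stuck=not → not all inputs occur → does not occur.
Fallback branch down [OR]: Main fallback module lost=occurs, North CAN bus degraded=occurs → at least one input occurs → occurs.
Actuation path down [OR]: Fallback branch down=occurs, Reserve radar malfunctions=occurs → at least one input occurs → occurs.
Brake command lost [AND]: B wheel-speed sensor 2 stuck=occurs, Backup planner 2 degraded=occurs, North front camera 2 offline=occurs → all inputs occur → occurs.
Planning chain unavailable [AND]: C perception node stuck=occurs, Actuation path down=occurs, Brake command lost=occurs → all inputs occur → occurs.
Autonomous vehicle fails to stop [OR]: Perception stack down=not, Planning chain unavailable=occurs → at least one input occurs → occurs.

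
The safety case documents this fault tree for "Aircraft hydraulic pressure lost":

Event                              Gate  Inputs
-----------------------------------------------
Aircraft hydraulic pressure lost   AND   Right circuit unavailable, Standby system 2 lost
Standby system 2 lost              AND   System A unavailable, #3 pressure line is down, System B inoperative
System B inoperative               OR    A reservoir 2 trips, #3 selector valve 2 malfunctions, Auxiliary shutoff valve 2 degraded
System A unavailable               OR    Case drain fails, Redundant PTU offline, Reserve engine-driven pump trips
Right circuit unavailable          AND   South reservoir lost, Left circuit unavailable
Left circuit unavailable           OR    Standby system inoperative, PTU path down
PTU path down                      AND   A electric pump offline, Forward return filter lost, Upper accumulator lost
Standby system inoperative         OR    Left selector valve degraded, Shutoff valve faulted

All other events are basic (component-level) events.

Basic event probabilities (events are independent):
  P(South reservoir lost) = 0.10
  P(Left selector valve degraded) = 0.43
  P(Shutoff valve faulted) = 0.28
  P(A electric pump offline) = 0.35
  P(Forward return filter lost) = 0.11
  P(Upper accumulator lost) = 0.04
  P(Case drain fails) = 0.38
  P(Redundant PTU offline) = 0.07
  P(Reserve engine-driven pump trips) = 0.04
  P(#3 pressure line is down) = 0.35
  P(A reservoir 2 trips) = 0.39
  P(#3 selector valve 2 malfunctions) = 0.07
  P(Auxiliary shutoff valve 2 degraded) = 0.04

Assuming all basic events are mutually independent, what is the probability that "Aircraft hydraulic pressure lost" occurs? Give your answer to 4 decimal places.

P(Standby system inoperative) [OR] = 1 − (1−0.43) × (1−0.28) = 0.589600
P(PTU path down) [AND] = 0.35 × 0.11 × 0.04 = 0.001540
P(Left circuit unavailable) [OR] = 1 − (1−0.589600) × (1−0.001540) = 0.590232
P(Right circuit unavailable) [AND] = 0.10 × 0.590232 = 0.059023
P(System A unavailable) [OR] = 1 − (1−0.38) × (1−0.07) × (1−0.04) = 0.446464
P(System B inoperative) [OR] = 1 − (1−0.39) × (1−0.07) × (1−0.04) = 0.455392
P(Standby system 2 lost) [AND] = 0.446464 × 0.35 × 0.455392 = 0.071161
P(Aircraft hydraulic pressure lost) [AND] = 0.059023 × 0.071161 = 0.004200
Rounded to 4 decimal places: P(Aircraft hydraulic pressure lost) ≈ 0.0042.

0.0042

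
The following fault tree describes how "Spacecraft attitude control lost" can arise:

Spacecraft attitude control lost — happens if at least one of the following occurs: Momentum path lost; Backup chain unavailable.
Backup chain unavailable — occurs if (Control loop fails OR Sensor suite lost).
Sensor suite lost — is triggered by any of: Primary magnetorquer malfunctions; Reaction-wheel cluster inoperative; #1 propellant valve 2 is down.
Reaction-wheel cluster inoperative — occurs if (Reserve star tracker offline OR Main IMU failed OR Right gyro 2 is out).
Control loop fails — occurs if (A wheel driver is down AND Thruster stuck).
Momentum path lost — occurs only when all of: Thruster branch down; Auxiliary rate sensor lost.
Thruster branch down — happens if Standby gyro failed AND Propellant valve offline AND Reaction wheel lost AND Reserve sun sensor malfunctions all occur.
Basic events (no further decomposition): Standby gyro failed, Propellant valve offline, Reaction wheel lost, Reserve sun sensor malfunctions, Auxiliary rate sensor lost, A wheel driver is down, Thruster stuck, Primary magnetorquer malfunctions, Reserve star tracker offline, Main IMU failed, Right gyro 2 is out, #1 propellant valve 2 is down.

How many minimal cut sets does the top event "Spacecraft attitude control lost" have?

7

Thruster branch down [AND]: one cut set from each child combined → 1 × 1 × 1 × 1 = 1 cut set(s).
Momentum path lost [AND]: one cut set from each child combined → 1 × 1 = 1 cut set(s).
Control loop fails [AND]: one cut set from each child combined → 1 × 1 = 1 cut set(s).
Reaction-wheel cluster inoperative [OR]: union of children's cut sets → 3 cut set(s).
Sensor suite lost [OR]: union of children's cut sets → 5 cut set(s).
Backup chain unavailable [OR]: union of children's cut sets → 6 cut set(s).
Spacecraft attitude control lost [OR]: union of children's cut sets → 7 cut set(s).
Minimal cut sets: {Auxiliary rate sensor lost, Propellant valve offline, Reaction wheel lost, Reserve sun sensor malfunctions, Standby gyro failed}; {A wheel driver is down, Thruster stuck}; {Primary magnetorquer malfunctions}; {Reserve star tracker offline}; {Main IMU failed}; {Right gyro 2 is out}; {#1 propellant valve 2 is down}.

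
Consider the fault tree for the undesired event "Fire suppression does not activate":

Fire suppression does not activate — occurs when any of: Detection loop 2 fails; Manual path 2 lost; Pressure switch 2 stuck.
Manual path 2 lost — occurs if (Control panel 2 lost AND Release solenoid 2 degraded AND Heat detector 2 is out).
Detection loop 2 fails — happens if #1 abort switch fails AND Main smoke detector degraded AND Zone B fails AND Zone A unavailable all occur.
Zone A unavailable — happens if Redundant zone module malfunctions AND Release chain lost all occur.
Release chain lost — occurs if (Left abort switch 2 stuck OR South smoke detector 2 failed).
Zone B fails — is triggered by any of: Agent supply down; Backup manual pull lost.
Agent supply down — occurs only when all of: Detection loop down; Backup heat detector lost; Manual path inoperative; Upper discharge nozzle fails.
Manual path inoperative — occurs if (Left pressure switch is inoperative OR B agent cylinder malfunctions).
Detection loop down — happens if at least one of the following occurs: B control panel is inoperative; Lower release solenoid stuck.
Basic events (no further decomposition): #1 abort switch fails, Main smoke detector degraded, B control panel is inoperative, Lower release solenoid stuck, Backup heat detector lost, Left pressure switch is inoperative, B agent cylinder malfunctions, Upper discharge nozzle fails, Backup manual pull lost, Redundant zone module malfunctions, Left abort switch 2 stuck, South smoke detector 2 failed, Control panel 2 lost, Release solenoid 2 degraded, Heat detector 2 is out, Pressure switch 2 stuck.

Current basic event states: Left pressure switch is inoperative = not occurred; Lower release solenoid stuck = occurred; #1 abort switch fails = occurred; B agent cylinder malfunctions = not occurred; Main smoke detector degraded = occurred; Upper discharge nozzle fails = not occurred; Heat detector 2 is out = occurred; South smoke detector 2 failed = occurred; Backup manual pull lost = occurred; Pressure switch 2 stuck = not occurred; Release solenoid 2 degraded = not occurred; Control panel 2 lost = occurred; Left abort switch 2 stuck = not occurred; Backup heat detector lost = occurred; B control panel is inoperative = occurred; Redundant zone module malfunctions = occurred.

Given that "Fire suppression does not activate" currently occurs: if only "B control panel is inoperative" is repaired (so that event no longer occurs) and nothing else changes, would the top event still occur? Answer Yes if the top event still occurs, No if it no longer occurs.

Yes

Counterfactual: set "B control panel is inoperative" to not occurred.
Detection loop down [OR]: B control panel is inoperative=not, Lower release solenoid stuck=occurs → at least one input occurs → occurs.
Manual path inoperative [OR]: Left pressure switch is inoperative=not, B agent cylinder malfunctions=not → no input occurs → does not occur.
Agent supply down [AND]: Detection loop down=occurs, Backup heat detector lost=occurs, Manual path inoperative=not, Upper discharge nozzle fails=not → not all inputs occur → does not occur.
Zone B fails [OR]: Agent supply down=not, Backup manual pull lost=occurs → at least one input occurs → occurs.
Release chain lost [OR]: Left abort switch 2 stuck=not, South smoke detector 2 failed=occurs → at least one input occurs → occurs.
Zone A unavailable [AND]: Redundant zone module malfunctions=occurs, Release chain lost=occurs → all inputs occur → occurs.
Detection loop 2 fails [AND]: #1 abort switch fails=occurs, Main smoke detector degraded=occurs, Zone B fails=occurs, Zone A unavailable=occurs → all inputs occur → occurs.
Manual path 2 lost [AND]: Control panel 2 lost=occurs, Release solenoid 2 degraded=not, Heat detector 2 is out=occurs → not all inputs occur → does not occur.
Fire suppression does not activate [OR]: Detection loop 2 fails=occurs, Manual path 2 lost=not, Pressure switch 2 stuck=not → at least one input occurs → occurs.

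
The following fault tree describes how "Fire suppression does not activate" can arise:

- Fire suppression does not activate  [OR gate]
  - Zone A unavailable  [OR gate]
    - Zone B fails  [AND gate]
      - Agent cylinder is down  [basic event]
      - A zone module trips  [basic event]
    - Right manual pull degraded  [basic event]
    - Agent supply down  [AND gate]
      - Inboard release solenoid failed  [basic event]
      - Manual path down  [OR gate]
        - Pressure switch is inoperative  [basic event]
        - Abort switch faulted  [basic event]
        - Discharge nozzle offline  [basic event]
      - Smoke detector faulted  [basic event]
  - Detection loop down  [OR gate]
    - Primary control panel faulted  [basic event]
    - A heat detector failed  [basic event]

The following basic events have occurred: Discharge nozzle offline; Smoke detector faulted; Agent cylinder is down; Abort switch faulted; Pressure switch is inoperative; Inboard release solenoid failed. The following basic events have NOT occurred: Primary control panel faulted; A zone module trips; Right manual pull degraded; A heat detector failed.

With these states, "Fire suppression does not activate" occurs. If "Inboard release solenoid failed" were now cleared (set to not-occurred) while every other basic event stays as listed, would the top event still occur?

No

Counterfactual: set "Inboard release solenoid failed" to not occurred.
Zone B fails [AND]: Agent cylinder is down=occurs, A zone module trips=not → not all inputs occur → does not occur.
Manual path down [OR]: Pressure switch is inoperative=occurs, Abort switch faulted=occurs, Discharge nozzle offline=occurs → at least one input occurs → occurs.
Agent supply down [AND]: Inboard release solenoid failed=not, Manual path down=occurs, Smoke detector faulted=occurs → not all inputs occur → does not occur.
Zone A unavailable [OR]: Zone B fails=not, Right manual pull degraded=not, Agent supply down=not → no input occurs → does not occur.
Detection loop down [OR]: Primary control panel faulted=not, A heat detector failed=not → no input occurs → does not occur.
Fire suppression does not activate [OR]: Zone A unavailable=not, Detection loop down=not → no input occurs → does not occur.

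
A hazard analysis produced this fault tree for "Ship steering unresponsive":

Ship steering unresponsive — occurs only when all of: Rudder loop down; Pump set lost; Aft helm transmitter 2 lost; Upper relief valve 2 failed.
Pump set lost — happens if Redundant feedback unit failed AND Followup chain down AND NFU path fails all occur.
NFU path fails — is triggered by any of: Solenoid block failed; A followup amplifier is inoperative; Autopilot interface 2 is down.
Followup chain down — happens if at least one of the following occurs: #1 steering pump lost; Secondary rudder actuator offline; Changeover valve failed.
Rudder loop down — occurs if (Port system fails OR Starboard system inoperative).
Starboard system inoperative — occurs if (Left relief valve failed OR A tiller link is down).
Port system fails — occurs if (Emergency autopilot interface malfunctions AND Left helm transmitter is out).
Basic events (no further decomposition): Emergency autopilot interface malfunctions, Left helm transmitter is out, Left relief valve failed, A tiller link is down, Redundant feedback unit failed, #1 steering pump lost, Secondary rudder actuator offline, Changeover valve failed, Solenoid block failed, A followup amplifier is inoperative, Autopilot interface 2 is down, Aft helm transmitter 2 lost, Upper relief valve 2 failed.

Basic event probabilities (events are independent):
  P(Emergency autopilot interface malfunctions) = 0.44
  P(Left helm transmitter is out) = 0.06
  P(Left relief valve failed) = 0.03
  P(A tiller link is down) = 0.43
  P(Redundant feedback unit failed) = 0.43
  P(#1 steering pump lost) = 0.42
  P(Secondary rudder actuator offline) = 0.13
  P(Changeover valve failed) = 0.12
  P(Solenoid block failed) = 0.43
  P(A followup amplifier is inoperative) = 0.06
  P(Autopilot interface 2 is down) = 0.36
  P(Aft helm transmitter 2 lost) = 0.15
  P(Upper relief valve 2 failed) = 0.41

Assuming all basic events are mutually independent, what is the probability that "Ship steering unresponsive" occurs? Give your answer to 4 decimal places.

0.0045

P(Port system fails) [AND] = 0.44 × 0.06 = 0.026400
P(Starboard system inoperative) [OR] = 1 − (1−0.03) × (1−0.43) = 0.447100
P(Rudder loop down) [OR] = 1 − (1−0.026400) × (1−0.447100) = 0.461697
P(Followup chain down) [OR] = 1 − (1−0.42) × (1−0.13) × (1−0.12) = 0.555952
P(NFU path fails) [OR] = 1 − (1−0.43) × (1−0.06) × (1−0.36) = 0.657088
P(Pump set lost) [AND] = 0.43 × 0.555952 × 0.657088 = 0.157083
P(Ship steering unresponsive) [AND] = 0.461697 × 0.157083 × 0.15 × 0.41 = 0.004460
Rounded to 4 decimal places: P(Ship steering unresponsive) ≈ 0.0045.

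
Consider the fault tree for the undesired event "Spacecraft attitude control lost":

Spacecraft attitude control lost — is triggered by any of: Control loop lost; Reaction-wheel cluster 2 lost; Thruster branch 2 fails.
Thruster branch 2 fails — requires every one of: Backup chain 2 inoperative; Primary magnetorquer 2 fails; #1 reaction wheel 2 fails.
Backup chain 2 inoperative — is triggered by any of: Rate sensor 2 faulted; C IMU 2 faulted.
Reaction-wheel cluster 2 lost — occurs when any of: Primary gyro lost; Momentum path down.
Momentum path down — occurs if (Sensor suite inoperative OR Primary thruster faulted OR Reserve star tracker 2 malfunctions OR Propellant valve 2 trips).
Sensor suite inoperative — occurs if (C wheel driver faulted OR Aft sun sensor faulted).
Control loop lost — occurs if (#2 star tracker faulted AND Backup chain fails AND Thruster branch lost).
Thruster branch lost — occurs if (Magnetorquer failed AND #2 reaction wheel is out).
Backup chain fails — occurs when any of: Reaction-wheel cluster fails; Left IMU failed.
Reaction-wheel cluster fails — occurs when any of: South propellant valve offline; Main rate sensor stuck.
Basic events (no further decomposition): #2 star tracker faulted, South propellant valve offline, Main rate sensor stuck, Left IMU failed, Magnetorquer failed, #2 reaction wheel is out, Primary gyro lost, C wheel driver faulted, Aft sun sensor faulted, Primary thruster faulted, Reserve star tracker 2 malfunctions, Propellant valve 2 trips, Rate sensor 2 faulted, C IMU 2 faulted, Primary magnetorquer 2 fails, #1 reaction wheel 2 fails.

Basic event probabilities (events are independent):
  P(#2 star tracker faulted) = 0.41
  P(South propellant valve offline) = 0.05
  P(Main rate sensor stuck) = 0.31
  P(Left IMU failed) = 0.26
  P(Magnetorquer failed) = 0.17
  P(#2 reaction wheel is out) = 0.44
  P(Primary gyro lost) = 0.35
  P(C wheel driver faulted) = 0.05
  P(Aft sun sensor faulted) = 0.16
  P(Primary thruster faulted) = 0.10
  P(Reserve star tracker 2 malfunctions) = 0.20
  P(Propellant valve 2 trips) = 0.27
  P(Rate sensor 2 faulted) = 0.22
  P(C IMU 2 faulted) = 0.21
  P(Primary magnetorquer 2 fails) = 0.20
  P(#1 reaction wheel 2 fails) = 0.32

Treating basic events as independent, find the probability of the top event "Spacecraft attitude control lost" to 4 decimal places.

0.7383

P(Reaction-wheel cluster fails) [OR] = 1 − (1−0.05) × (1−0.31) = 0.344500
P(Backup chain fails) [OR] = 1 − (1−0.344500) × (1−0.26) = 0.514930
P(Thruster branch lost) [AND] = 0.17 × 0.44 = 0.074800
P(Control loop lost) [AND] = 0.41 × 0.514930 × 0.074800 = 0.015792
P(Sensor suite inoperative) [OR] = 1 − (1−0.05) × (1−0.16) = 0.202000
P(Momentum path down) [OR] = 1 − (1−0.202000) × (1−0.10) × (1−0.20) × (1−0.27) = 0.580571
P(Reaction-wheel cluster 2 lost) [OR] = 1 − (1−0.35) × (1−0.580571) = 0.727371
P(Backup chain 2 inoperative) [OR] = 1 − (1−0.22) × (1−0.21) = 0.383800
P(Thruster branch 2 fails) [AND] = 0.383800 × 0.20 × 0.32 = 0.024563
P(Spacecraft attitude control lost) [OR] = 1 − (1−0.015792) × (1−0.727371) × (1−0.024563) = 0.738267
Rounded to 4 decimal places: P(Spacecraft attitude control lost) ≈ 0.7383.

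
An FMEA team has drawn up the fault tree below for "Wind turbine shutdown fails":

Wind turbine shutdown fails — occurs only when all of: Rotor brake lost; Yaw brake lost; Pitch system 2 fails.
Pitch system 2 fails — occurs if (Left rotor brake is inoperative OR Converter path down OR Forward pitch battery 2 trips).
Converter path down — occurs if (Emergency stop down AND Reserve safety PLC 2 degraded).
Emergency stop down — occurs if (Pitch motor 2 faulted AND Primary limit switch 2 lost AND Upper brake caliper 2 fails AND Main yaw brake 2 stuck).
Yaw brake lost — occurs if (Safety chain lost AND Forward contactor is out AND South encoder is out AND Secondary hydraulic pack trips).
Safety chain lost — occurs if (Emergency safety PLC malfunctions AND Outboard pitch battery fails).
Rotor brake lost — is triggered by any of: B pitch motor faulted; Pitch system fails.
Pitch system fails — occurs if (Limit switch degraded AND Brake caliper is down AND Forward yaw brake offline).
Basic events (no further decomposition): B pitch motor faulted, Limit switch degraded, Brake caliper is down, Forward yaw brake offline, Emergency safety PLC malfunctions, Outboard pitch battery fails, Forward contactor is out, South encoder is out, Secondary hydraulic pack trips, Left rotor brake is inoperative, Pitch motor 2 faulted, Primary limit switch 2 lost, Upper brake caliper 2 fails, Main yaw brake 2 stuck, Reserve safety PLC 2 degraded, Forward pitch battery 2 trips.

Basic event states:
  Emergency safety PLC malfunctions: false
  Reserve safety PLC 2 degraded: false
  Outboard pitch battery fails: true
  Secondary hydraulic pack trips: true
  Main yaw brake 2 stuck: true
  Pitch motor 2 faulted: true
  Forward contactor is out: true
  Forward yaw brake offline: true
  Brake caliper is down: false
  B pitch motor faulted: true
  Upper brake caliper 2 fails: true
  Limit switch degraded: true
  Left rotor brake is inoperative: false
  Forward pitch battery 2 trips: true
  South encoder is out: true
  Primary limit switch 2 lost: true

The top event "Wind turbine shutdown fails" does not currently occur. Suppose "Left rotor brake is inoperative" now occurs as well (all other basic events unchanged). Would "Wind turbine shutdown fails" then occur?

Counterfactual: set "Left rotor brake is inoperative" to occurred.
Pitch system fails [AND]: Limit switch degraded=occurs, Brake caliper is down=not, Forward yaw brake offline=occurs → not all inputs occur → does not occur.
Rotor brake lost [OR]: B pitch motor faulted=occurs, Pitch system fails=not → at least one input occurs → occurs.
Safety chain lost [AND]: Emergency safety PLC malfunctions=not, Outboard pitch battery fails=occurs → not all inputs occur → does not occur.
Yaw brake lost [AND]: Safety chain lost=not, Forward contactor is out=occurs, South encoder is out=occurs, Secondary hydraulic pack trips=occurs → not all inputs occur → does not occur.
Emergency stop down [AND]: Pitch motor 2 faulted=occurs, Primary limit switch 2 lost=occurs, Upper brake caliper 2 fails=occurs, Main yaw brake 2 stuck=occurs → all inputs occur → occurs.
Converter path down [AND]: Emergency stop down=occurs, Reserve safety PLC 2 degraded=not → not all inputs occur → does not occur.
Pitch system 2 fails [OR]: Left rotor brake is inoperative=occurs, Converter path down=not, Forward pitch battery 2 trips=occurs → at least one input occurs → occurs.
Wind turbine shutdown fails [AND]: Rotor brake lost=occurs, Yaw brake lost=not, Pitch system 2 fails=occurs → not all inputs occur → does not occur.

No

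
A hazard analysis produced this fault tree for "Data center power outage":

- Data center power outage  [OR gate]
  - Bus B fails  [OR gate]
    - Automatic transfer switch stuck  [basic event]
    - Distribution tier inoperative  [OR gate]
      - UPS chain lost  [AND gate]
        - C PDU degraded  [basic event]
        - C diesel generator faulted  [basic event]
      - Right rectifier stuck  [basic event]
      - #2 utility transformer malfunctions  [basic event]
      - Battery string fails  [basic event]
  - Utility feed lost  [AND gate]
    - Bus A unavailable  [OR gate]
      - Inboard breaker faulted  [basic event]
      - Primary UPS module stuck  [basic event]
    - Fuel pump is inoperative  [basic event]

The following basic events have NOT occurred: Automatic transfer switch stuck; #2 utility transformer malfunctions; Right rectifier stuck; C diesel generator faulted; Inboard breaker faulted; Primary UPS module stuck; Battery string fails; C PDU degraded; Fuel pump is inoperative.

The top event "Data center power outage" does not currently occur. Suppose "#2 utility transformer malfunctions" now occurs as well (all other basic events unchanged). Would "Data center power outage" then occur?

Yes

Counterfactual: set "#2 utility transformer malfunctions" to occurred.
UPS chain lost [AND]: C PDU degraded=not, C diesel generator faulted=not → not all inputs occur → does not occur.
Distribution tier inoperative [OR]: UPS chain lost=not, Right rectifier stuck=not, #2 utility transformer malfunctions=occurs, Battery string fails=not → at least one input occurs → occurs.
Bus B fails [OR]: Automatic transfer switch stuck=not, Distribution tier inoperative=occurs → at least one input occurs → occurs.
Bus A unavailable [OR]: Inboard breaker faulted=not, Primary UPS module stuck=not → no input occurs → does not occur.
Utility feed lost [AND]: Bus A unavailable=not, Fuel pump is inoperative=not → not all inputs occur → does not occur.
Data center power outage [OR]: Bus B fails=occurs, Utility feed lost=not → at least one input occurs → occurs.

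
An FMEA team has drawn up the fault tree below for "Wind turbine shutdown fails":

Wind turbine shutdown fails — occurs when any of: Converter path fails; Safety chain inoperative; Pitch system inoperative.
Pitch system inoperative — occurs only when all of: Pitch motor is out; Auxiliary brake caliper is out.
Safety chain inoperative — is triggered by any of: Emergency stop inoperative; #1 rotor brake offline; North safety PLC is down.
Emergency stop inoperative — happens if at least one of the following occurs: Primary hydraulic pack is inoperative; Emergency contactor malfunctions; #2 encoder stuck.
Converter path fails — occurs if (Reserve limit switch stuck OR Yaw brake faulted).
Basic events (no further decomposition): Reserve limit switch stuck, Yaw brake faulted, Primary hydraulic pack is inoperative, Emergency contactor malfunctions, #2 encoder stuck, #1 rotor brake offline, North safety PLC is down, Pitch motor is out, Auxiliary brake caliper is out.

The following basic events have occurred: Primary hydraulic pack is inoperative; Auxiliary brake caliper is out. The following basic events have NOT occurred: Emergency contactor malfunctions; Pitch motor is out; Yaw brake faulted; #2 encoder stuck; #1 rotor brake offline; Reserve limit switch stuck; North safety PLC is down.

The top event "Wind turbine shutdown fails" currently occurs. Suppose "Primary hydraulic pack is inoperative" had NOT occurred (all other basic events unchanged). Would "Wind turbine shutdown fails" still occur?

Counterfactual: set "Primary hydraulic pack is inoperative" to not occurred.
Converter path fails [OR]: Reserve limit switch stuck=not, Yaw brake faulted=not → no input occurs → does not occur.
Emergency stop inoperative [OR]: Primary hydraulic pack is inoperative=not, Emergency contactor malfunctions=not, #2 encoder stuck=not → no input occurs → does not occur.
Safety chain inoperative [OR]: Emergency stop inoperative=not, #1 rotor brake offline=not, North safety PLC is down=not → no input occurs → does not occur.
Pitch system inoperative [AND]: Pitch motor is out=not, Auxiliary brake caliper is out=occurs → not all inputs occur → does not occur.
Wind turbine shutdown fails [OR]: Converter path fails=not, Safety chain inoperative=not, Pitch system inoperative=not → no input occurs → does not occur.

No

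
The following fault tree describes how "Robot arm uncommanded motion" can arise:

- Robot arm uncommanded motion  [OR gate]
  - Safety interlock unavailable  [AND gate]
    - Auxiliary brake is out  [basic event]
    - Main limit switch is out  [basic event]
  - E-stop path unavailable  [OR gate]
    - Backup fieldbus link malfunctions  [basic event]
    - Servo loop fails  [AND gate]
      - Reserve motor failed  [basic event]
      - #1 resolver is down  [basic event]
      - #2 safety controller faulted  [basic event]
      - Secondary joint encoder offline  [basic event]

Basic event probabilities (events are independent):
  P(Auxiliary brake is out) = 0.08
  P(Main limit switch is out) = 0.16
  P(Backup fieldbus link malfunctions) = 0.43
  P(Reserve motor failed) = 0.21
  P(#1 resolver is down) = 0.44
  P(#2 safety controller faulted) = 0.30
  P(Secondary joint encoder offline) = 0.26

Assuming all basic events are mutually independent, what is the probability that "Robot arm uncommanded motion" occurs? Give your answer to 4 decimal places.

0.4414

P(Safety interlock unavailable) [AND] = 0.08 × 0.16 = 0.012800
P(Servo loop fails) [AND] = 0.21 × 0.44 × 0.30 × 0.26 = 0.007207
P(E-stop path unavailable) [OR] = 1 − (1−0.43) × (1−0.007207) = 0.434108
P(Robot arm uncommanded motion) [OR] = 1 − (1−0.012800) × (1−0.434108) = 0.441351
Rounded to 4 decimal places: P(Robot arm uncommanded motion) ≈ 0.4414.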